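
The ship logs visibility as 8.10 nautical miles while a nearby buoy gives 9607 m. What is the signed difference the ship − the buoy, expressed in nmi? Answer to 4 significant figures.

2.913 nmi

the buoy: 9607 m = 5.18737 nmi.
Difference: 8.10000 − 5.18737 = 2.913 nmi.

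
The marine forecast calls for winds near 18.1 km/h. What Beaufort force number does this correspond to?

18.1 km/h = 5.0 m/s, which is Beaufort 3 (gentle breeze, 3.4–5.4 m/s).

Beaufort force 3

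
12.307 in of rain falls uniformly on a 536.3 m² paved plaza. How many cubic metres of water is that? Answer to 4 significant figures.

Depth: 12.307 in × 25.4 = 312.5978 mm.
1 mm over 1 m² is 1 L, so volume = 312.5978 × 536.3 = 167646.2 L = 167.6 m³.

167.6 cubic metres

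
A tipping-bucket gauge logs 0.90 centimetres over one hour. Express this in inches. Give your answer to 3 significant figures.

0.354 in

1 cm = 0.393701 in, so 0.90 × 0.393701 = 0.354 in.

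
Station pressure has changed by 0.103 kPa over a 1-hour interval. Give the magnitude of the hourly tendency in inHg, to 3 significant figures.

0.103 kPa / 1 h × 0.2953 inHg/kPa = 0.0304 inHg/h.

0.0304 inHg per hour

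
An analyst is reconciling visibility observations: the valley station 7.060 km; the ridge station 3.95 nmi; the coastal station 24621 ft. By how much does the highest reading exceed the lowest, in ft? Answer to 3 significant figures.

1460 ft

the valley station: 7.060 km = 23162.73 ft.
the ridge station: 3.95 nmi = 24000.66 ft.
Spread: 24621.00 − 23162.73 = 1460 ft.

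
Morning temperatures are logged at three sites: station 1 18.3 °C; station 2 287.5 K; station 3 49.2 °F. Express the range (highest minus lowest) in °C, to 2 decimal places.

8.74 °C

station 2: 287.5 K = 14.350 °C.
station 3: 49.2 °F = 9.556 °C.
Spread: 18.300 − 9.556 = 8.744 °C.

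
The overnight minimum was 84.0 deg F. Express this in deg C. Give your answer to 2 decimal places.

°C = (°F − 32) × 5/9 = (84.0 − 32) / 1.8 = 28.89 °C.

28.89 °C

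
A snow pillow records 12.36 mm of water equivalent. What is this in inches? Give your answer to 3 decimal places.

1 mm = 0.0393701 in, so 12.36 × 0.0393701 = 0.487 in.

0.487 in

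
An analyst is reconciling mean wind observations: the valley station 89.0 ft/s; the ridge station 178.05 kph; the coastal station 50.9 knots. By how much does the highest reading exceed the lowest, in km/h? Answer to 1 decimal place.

83.8 km/h

the valley station: 89.0 ft/s = 97.658 km/h.
the coastal station: 50.9 kt = 94.267 km/h.
Spread: 178.050 − 94.267 = 83.8 km/h.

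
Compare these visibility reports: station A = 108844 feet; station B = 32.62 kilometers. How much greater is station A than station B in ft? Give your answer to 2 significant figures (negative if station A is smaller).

1800 ft

station B: 32.62 km = 107021.00 ft.
Difference: 108844.00 − 107021.00 = 1800 ft.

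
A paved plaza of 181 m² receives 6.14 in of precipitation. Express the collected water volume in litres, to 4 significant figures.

28230 litres

Depth: 6.14 in × 25.4 = 155.956 mm.
1 mm over 1 m² is 1 L, so volume = 155.956 × 181 = 28228.036 L ≈ 28230 L.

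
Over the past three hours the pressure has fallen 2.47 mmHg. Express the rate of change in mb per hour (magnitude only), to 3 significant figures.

1.10 mb per hour

2.47 mmHg / 3 h × 1.33322 mb/mmHg = 1.10 mb/h.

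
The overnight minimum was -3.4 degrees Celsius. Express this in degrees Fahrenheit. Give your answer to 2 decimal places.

°F = °C × 9/5 + 32 = -3.4 × 1.8 + 32 = 25.88 °F.

25.88 °F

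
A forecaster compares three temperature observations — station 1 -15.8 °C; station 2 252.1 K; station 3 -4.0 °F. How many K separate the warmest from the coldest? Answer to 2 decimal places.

station 2: 252.1 K = -21.050 °C.
station 3: -4.0 °F = -20.000 °C.
Spread: (-15.800) − (-21.050) = 5.250 °C.

5.25 K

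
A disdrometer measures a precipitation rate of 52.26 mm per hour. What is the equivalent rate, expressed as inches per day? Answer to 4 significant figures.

49.38 in/day

52.26 mm/hour × 0.0393701 in/mm × 24 hour/day = 49.38 in/day.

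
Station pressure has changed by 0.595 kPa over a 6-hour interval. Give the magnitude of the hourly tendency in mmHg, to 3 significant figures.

0.595 kPa / 6 h × 7.50062 mmHg/kPa = 0.744 mmHg/h.

0.744 mmHg per hour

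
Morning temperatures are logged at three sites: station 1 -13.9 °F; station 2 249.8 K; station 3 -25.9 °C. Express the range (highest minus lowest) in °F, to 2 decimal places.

station 1: -13.9 °F = -25.500 °C.
station 2: 249.8 K = -23.350 °C.
Spread: (-23.350) − (-25.900) = 2.550 °C = 4.59 °F.

4.59 °F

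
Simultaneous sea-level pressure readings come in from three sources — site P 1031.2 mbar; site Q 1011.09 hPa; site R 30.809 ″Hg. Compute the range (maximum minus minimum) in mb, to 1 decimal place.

32.2 mb

site Q: 1011.09 hPa = 1011.090 mb.
site R: 30.809 inHg = 1043.313 mb.
Spread: 1043.313 − 1011.090 = 32.2 mb.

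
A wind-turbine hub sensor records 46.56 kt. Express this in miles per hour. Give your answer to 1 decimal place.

53.6 mph

1 kt = 1.15078 mph, so 46.56 × 1.15078 = 53.6 mph.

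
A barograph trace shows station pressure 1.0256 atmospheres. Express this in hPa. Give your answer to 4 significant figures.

1 atm = 1013.25 hPa, so 1.0256 × 1013.25 = 1039 hPa.

1039 hPa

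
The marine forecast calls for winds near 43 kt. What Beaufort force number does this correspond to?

43 kt lies in the Beaufort 9 band (strong gale, 41–47 kt).

Beaufort force 9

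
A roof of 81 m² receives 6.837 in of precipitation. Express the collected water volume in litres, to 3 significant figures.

14100 litres

Depth: 6.837 in × 25.4 = 173.6598 mm.
1 mm over 1 m² is 1 L, so volume = 173.6598 × 81 = 14066.444 L ≈ 14100 L.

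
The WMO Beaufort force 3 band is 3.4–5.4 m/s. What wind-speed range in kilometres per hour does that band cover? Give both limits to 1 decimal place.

3.4–5.4 m/s × 3.6 = 12.2–19.4 km/h.

12.2 to 19.4 km/h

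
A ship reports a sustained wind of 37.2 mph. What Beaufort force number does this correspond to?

37.2 mph = 16.6 m/s, which is Beaufort 7 (near gale, 13.9–17.1 m/s).

Beaufort force 7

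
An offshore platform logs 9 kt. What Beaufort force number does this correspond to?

Beaufort force 3

9 kt lies in the Beaufort 3 band (gentle breeze, 7–10 kt).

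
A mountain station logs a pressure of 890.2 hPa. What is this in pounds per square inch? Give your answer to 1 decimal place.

12.9 psi

1 hPa = 0.0145038 psi, so 890.2 × 0.0145038 = 12.9 psi.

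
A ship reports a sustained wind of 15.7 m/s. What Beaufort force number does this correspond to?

Beaufort force 7

15.7 m/s lies in the Beaufort 7 band (near gale, 13.9–17.1 m/s).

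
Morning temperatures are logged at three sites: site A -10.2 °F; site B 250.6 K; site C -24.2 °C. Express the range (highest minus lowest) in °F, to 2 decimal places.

site A: -10.2 °F = -23.444 °C.
site B: 250.6 K = -22.550 °C.
Spread: (-22.550) − (-24.200) = 1.650 °C = 2.97 °F.

2.97 °F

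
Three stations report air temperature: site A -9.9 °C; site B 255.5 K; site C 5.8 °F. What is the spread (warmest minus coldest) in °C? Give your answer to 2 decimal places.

site B: 255.5 K = -17.650 °C.
site C: 5.8 °F = -14.556 °C.
Spread: (-9.900) − (-17.650) = 7.750 °C.

7.75 °C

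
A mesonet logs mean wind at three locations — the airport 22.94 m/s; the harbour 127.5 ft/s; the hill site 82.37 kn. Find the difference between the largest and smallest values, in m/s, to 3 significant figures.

19.4 m/s

the harbour: 127.5 ft/s = 38.862 m/s.
the hill site: 82.37 kt = 42.375 m/s.
Spread: 42.375 − 22.940 = 19.4 m/s.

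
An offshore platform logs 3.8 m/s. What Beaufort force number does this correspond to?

Beaufort force 3

3.8 m/s lies in the Beaufort 3 band (gentle breeze, 3.4–5.4 m/s).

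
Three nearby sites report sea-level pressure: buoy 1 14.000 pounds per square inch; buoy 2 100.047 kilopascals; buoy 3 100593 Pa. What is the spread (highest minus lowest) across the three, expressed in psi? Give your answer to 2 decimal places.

buoy 2: 100.047 kPa = 14.5106 psi.
buoy 3: 100593 Pa = 14.5898 psi.
Spread: 14.5898 − 14.0000 = 0.59 psi.

0.59 psi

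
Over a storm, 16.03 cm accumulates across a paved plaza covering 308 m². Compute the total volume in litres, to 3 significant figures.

49400 litres

Depth: 16.03 cm × 10 = 160.3 mm.
1 mm over 1 m² is 1 L, so volume = 160.3 × 308 = 49372.4 L ≈ 49400 L.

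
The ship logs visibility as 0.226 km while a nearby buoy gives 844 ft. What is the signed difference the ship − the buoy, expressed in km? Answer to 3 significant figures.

-0.0313 km

the buoy: 844 ft = 0.257251 km.
Difference: 0.226000 − 0.257251 = -0.0313 km.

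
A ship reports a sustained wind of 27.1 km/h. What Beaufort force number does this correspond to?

27.1 km/h = 7.5 m/s, which is Beaufort 4 (moderate breeze, 5.5–7.9 m/s).

Beaufort force 4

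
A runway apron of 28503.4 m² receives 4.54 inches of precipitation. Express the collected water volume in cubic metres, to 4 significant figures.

3287 cubic metres

Depth: 4.54 in × 25.4 = 115.316 mm.
1 mm over 1 m² is 1 L, so volume = 115.316 × 28503.4 = 3286898.1 L = 3287 m³.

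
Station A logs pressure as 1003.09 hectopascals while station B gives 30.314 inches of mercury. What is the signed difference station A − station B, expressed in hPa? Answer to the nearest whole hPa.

station B: 30.314 inHg = 1026.55 hPa.
Difference: 1003.09 − 1026.55 = -23 hPa.

-23 hPa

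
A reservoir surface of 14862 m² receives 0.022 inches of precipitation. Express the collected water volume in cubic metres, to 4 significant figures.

8.305 cubic metres

Depth: 0.022 in × 25.4 = 0.5588 mm.
1 mm over 1 m² is 1 L, so volume = 0.5588 × 14862 = 8304.8856 L = 8.305 m³.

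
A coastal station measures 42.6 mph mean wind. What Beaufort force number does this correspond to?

Beaufort force 8

42.6 mph = 19.0 m/s, which is Beaufort 8 (gale, 17.2–20.7 m/s).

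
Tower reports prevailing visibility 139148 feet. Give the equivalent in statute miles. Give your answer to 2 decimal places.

1 ft = 0.000189394 SM, so 139148 × 0.000189394 = 26.35 SM.

26.35 SM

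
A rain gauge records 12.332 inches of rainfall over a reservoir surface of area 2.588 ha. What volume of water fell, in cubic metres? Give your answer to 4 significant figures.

8106 cubic metres

Depth: 12.332 in × 25.4 = 313.2328 mm.
Area: 2.588 ha = 25880 m².
1 mm over 1 m² is 1 L, so volume = 313.2328 × 25880 = 8106464.9 L = 8106 m³.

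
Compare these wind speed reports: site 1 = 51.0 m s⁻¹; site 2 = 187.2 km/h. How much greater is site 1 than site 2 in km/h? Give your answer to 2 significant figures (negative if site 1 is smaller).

-3.6 km/h

site 1: 51.0 m/s = 183.600 km/h.
Difference: 183.600 − 187.200 = -3.6 km/h.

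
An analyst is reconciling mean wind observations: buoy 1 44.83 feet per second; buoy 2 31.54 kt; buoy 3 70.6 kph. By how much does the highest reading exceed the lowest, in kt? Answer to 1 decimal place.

11.6 kt

buoy 1: 44.83 ft/s = 26.561 kt.
buoy 3: 70.6 km/h = 38.121 kt.
Spread: 38.121 − 26.561 = 11.6 kt.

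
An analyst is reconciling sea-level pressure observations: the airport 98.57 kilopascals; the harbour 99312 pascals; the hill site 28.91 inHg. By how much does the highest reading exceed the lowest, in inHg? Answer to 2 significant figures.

0.42 inHg

the airport: 98.57 kPa = 29.1077 inHg.
the harbour: 99312 Pa = 29.3268 inHg.
Spread: 29.3268 − 28.9100 = 0.42 inHg.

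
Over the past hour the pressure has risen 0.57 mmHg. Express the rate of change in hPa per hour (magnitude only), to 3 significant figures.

0.760 hPa per hour

0.57 mmHg / 1 h × 1.33322 hPa/mmHg = 0.760 hPa/h.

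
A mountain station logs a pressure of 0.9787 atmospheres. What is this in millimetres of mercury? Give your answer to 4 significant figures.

743.8 mmHg

1 atm = 760 mmHg, so 0.9787 × 760 = 743.8 mmHg.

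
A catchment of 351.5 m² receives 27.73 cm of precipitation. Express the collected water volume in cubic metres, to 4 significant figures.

Depth: 27.73 cm × 10 = 277.3 mm.
1 mm over 1 m² is 1 L, so volume = 277.3 × 351.5 = 97470.95 L = 97.47 m³.

97.47 cubic metres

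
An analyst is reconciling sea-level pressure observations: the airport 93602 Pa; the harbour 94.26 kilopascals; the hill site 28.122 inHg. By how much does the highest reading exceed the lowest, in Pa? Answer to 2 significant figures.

the harbour: 94.26 kPa = 94260.00 Pa.
the hill site: 28.122 inHg = 95232.03 Pa.
Spread: 95232.03 − 93602.00 = 1600 Pa.

1600 Pa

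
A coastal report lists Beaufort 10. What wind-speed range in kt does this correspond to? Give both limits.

Beaufort 10 (storm) spans 48–55 knots.

48 to 55 kt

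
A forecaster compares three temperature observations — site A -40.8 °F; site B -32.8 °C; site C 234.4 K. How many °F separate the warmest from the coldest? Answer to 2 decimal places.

13.76 °F

site A: -40.8 °F = -40.444 °C.
site C: 234.4 K = -38.750 °C.
Spread: (-32.800) − (-40.444) = 7.644 °C = 13.76 °F.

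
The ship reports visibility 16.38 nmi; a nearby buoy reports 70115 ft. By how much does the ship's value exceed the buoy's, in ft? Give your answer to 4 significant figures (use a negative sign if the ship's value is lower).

29410 ft

the ship: 16.38 nmi = 99526.77 ft.
Difference: 99526.77 − 70115.00 = 29410 ft.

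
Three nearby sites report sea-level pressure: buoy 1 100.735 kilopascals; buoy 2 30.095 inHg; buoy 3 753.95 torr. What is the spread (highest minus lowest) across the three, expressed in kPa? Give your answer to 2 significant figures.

1.4 kPa

buoy 2: 30.095 inHg = 101.913 kPa.
buoy 3: 753.95 mmHg = 100.518 kPa.
Spread: 101.913 − 100.518 = 1.4 kPa.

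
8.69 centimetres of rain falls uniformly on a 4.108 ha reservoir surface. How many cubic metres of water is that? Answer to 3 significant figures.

Depth: 8.69 cm × 10 = 86.9 mm.
Area: 4.108 ha = 41080 m².
1 mm over 1 m² is 1 L, so volume = 86.9 × 41080 = 3569852 L = 3570 m³.

3570 cubic metres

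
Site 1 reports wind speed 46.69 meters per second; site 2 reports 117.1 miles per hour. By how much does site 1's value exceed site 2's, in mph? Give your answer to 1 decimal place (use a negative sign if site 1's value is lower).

site 1: 46.69 m/s = 104.443 mph.
Difference: 104.443 − 117.100 = -12.7 mph.

-12.7 mph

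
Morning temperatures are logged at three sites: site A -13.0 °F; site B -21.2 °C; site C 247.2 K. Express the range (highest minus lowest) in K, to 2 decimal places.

site A: -13.0 °F = -25.000 °C.
site C: 247.2 K = -25.950 °C.
Spread: (-21.200) − (-25.950) = 4.750 °C.

4.75 K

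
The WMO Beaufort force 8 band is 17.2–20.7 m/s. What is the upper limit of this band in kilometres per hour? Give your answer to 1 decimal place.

17.2–20.7 m/s × 3.6 = 61.9–74.5 km/h.

74.5 km/h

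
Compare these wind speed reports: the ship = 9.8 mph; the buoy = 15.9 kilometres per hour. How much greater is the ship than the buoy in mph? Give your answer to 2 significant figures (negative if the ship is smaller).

the buoy: 15.9 km/h = 9.87980 mph.
Difference: 9.80000 − 9.87980 = -0.080 mph.

-0.080 mph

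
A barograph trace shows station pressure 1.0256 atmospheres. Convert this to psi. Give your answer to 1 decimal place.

15.1 psi

1 atm = 14.6959 psi, so 1.0256 × 14.6959 = 15.1 psi.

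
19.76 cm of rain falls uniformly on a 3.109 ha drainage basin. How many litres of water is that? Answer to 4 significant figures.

6143000 litres

Depth: 19.76 cm × 10 = 197.6 mm.
Area: 3.109 ha = 31090 m².
1 mm over 1 m² is 1 L, so volume = 197.6 × 31090 = 6143384 L ≈ 6143000 L.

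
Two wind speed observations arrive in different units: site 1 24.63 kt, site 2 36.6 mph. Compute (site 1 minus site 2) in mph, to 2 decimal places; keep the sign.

site 1: 24.63 kt = 28.3437 mph.
Difference: 28.3437 − 36.6000 = -8.26 mph.

-8.26 mph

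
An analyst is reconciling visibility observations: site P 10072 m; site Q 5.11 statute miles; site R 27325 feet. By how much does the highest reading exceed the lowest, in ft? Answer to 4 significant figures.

6064 ft

site P: 10072 m = 33044.62 ft.
site Q: 5.11 SM = 26980.80 ft.
Spread: 33044.62 − 26980.80 = 6064 ft.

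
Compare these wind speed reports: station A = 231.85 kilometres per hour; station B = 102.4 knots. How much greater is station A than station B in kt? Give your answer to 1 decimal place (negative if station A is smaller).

22.8 kt

station A: 231.85 km/h = 125.189 kt.
Difference: 125.189 − 102.400 = 22.8 kt.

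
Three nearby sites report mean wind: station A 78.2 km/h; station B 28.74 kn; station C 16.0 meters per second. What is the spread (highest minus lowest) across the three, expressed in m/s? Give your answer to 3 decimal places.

station A: 78.2 km/h = 21.72222 m/s.
station B: 28.74 kt = 14.78513 m/s.
Spread: 21.72222 − 14.78513 = 6.937 m/s.

6.937 m/s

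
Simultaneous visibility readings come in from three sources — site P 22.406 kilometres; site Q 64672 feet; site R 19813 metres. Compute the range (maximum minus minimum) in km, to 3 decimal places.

2.694 km

site Q: 64672 ft = 19.71203 km.
site R: 19813 m = 19.81300 km.
Spread: 22.40600 − 19.71203 = 2.694 km.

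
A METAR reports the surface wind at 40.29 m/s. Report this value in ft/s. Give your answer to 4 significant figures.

132.2 ft/s

1 m/s = 3.28084 ft/s, so 40.29 × 3.28084 = 132.2 ft/s.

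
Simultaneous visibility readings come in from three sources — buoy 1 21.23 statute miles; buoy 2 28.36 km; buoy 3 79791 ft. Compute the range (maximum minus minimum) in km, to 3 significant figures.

9.85 km

buoy 1: 21.23 SM = 34.1664 km.
buoy 3: 79791 ft = 24.3203 km.
Spread: 34.1664 − 24.3203 = 9.85 km.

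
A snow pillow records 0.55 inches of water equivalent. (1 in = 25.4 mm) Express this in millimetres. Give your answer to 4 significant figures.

13.97 mm

1 in = 25.4 mm, so 0.55 × 25.4 = 13.97 mm.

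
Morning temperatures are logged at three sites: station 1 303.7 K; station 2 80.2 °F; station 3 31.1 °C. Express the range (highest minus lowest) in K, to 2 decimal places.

station 1: 303.7 K = 30.550 °C.
station 2: 80.2 °F = 26.778 °C.
Spread: 31.100 − 26.778 = 4.322 °C.

4.32 K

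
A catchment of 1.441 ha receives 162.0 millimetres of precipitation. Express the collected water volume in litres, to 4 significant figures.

Area: 1.441 ha = 14410 m².
1 mm over 1 m² is 1 L, so volume = 162 × 14410 = 2334420 L ≈ 2334000 L.

2334000 litres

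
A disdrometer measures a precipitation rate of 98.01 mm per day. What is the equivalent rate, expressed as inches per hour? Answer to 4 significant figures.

98.01 mm/day × 0.0393701 in/mm × 0.0416667 day/hour = 0.1608 in/hour.

0.1608 in/hour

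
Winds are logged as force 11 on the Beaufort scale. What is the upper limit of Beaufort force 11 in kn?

Beaufort 11 (violent storm) spans 56–63 knots.

63 kt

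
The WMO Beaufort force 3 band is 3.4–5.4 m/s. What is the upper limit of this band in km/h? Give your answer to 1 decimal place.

3.4–5.4 m/s × 3.6 = 12.2–19.4 km/h.

19.4 km/h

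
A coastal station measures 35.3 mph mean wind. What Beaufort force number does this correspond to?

35.3 mph = 15.8 m/s, which is Beaufort 7 (near gale, 13.9–17.1 m/s).

Beaufort force 7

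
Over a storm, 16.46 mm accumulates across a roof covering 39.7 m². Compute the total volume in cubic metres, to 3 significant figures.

0.653 cubic metres

1 mm over 1 m² is 1 L, so volume = 16.46 × 39.7 = 653.462 L = 0.653 m³.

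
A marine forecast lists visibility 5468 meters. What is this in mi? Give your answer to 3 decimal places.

1 m = 0.000621371 SM, so 5468 × 0.000621371 = 3.398 SM.

3.398 SM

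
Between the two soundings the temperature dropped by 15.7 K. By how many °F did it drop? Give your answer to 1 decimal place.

For a temperature change the 32° offset cancels: Δ°F = 15.7 × 1.8 = 28.3 °F.

28.3 °F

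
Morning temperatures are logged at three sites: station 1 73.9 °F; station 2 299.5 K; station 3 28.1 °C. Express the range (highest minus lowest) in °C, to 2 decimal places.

4.82 °C

station 1: 73.9 °F = 23.278 °C.
station 2: 299.5 K = 26.350 °C.
Spread: 28.100 − 23.278 = 4.822 °C.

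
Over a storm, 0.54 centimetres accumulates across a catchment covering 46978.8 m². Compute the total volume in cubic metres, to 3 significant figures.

Depth: 0.54 cm × 10 = 5.4 mm.
1 mm over 1 m² is 1 L, so volume = 5.4 × 46978.8 = 253685.52 L = 254 m³.

254 cubic metres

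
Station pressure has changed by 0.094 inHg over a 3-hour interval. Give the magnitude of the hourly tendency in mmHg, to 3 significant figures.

0.796 mmHg per hour

0.094 inHg / 3 h × 25.4 mmHg/inHg = 0.796 mmHg/h.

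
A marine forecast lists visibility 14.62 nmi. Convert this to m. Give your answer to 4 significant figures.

1 nmi = 1852 m, so 14.62 × 1852 = 27080 m.

27080 m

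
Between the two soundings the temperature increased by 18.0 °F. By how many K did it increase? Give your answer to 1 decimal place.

10.0 K

Converting a difference, only the 9/5 scale factor applies: ΔK = 18.0 × 0.5556 = 10.0 K.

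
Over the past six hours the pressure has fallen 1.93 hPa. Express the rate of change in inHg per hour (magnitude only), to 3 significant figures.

0.00950 inHg per hour

1.93 hPa / 6 h × 0.02953 inHg/hPa = 0.00950 inHg/h.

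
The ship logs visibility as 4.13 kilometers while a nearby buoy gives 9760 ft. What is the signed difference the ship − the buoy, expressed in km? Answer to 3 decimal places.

the buoy: 9760 ft = 2.97485 km.
Difference: 4.13000 − 2.97485 = 1.155 km.

1.155 km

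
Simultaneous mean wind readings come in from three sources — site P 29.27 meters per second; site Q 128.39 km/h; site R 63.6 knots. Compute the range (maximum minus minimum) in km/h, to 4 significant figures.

23.02 km/h

site P: 29.27 m/s = 105.3720 km/h.
site R: 63.6 kt = 117.7872 km/h.
Spread: 128.3900 − 105.3720 = 23.02 km/h.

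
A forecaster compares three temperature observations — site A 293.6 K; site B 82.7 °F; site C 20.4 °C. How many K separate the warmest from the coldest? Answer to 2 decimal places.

site A: 293.6 K = 20.450 °C.
site B: 82.7 °F = 28.167 °C.
Spread: 28.167 − 20.400 = 7.767 °C.

7.77 K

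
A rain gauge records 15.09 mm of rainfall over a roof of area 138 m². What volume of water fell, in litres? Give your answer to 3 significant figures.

2080 litres

1 mm over 1 m² is 1 L, so volume = 15.09 × 138 = 2082.42 L ≈ 2080 L.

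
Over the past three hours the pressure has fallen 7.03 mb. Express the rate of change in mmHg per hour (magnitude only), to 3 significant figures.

7.03 mb / 3 h × 0.750062 mmHg/mb = 1.76 mmHg/h.

1.76 mmHg per hour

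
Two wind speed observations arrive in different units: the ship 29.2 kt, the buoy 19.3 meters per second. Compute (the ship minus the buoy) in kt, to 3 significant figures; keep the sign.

the buoy: 19.3 m/s = 37.5162 kt.
Difference: 29.2000 − 37.5162 = -8.32 kt.

-8.32 kt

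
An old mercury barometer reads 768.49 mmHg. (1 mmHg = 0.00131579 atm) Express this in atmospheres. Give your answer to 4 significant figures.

1 mmHg = 0.00131579 atm, so 768.49 × 0.00131579 = 1.011 atm.

1.011 atm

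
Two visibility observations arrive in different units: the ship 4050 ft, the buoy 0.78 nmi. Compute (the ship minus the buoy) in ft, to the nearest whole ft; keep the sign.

-689 ft

the buoy: 0.78 nmi = 4739.37 ft.
Difference: 4050.00 − 4739.37 = -689 ft.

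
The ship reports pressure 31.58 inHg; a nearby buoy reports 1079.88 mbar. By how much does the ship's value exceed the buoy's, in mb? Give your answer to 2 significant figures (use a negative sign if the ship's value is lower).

the ship: 31.58 inHg = 1069.42 mb.
Difference: 1069.42 − 1079.88 = -10 mb.

-10 mb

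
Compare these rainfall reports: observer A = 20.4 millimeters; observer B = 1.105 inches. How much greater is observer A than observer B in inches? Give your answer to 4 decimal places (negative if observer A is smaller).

observer A: 20.4 mm = 0.8031496 in.
Difference: 0.8031496 − 1.1050000 = -0.3019 in.

-0.3019 in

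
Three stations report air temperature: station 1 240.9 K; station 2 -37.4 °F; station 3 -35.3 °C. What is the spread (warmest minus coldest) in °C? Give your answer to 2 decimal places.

station 1: 240.9 K = -32.250 °C.
station 2: -37.4 °F = -38.556 °C.
Spread: (-32.250) − (-38.556) = 6.306 °C.

6.31 °C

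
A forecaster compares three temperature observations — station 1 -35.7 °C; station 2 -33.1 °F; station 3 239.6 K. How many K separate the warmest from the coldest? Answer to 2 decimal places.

station 2: -33.1 °F = -36.167 °C.
station 3: 239.6 K = -33.550 °C.
Spread: (-33.550) − (-36.167) = 2.617 °C.

2.62 K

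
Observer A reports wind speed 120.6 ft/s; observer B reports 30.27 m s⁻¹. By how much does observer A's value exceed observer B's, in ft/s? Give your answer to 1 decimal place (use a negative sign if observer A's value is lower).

21.3 ft/s

observer B: 30.27 m/s = 99.311 ft/s.
Difference: 120.600 − 99.311 = 21.3 ft/s.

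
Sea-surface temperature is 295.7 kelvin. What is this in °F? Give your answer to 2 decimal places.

First to °C: 22.55 °C.
Then to °F: 72.59 °F.

72.59 °F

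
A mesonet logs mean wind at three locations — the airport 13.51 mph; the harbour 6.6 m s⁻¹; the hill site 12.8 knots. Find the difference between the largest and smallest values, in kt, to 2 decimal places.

the airport: 13.51 mph = 11.7399 kt.
the harbour: 6.6 m/s = 12.8294 kt.
Spread: 12.8294 − 11.7399 = 1.09 kt.

1.09 kt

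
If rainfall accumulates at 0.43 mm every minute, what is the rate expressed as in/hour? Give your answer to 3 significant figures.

1.02 in/hour

0.43 mm/minute × 0.0393701 in/mm × 60 minute/hour = 1.02 in/hour.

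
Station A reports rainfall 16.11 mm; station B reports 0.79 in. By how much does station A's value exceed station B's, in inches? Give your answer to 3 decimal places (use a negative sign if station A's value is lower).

-0.156 in

station A: 16.11 mm = 0.63425 in.
Difference: 0.63425 − 0.79000 = -0.156 in.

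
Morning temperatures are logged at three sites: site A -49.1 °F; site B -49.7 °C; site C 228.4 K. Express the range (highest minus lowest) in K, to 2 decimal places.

4.95 K

site A: -49.1 °F = -45.056 °C.
site C: 228.4 K = -44.750 °C.
Spread: (-44.750) − (-49.700) = 4.950 °C.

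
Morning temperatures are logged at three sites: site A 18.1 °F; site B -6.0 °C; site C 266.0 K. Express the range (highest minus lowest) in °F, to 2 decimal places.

site A: 18.1 °F = -7.722 °C.
site C: 266.0 K = -7.150 °C.
Spread: (-6.000) − (-7.722) = 1.722 °C = 3.10 °F.

3.10 °F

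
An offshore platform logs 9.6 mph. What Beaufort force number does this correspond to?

Beaufort force 3

9.6 mph = 4.3 m/s, which is Beaufort 3 (gentle breeze, 3.4–5.4 m/s).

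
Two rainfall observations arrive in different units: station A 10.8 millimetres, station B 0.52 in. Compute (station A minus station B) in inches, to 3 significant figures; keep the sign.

station A: 10.8 mm = 0.425197 in.
Difference: 0.425197 − 0.520000 = -0.0948 in.

-0.0948 in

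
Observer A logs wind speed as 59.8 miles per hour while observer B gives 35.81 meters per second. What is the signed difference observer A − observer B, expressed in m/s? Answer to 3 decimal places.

observer A: 59.8 mph = 26.73299 m/s.
Difference: 26.73299 − 35.81000 = -9.077 m/s.

-9.077 m/s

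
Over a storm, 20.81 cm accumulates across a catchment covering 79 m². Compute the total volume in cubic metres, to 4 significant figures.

Depth: 20.81 cm × 10 = 208.1 mm.
1 mm over 1 m² is 1 L, so volume = 208.1 × 79 = 16439.9 L = 16.44 m³.

16.44 cubic metres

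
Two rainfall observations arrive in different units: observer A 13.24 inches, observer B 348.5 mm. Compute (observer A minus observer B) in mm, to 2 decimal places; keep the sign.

-12.20 mm

observer A: 13.24 in = 336.2960 mm.
Difference: 336.2960 − 348.5000 = -12.20 mm.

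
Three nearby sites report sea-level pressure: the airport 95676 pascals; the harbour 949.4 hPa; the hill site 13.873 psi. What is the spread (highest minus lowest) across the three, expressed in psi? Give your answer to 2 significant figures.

the airport: 95676 Pa = 13.8766 psi.
the harbour: 949.4 hPa = 13.7699 psi.
Spread: 13.8766 − 13.7699 = 0.11 psi.

0.11 psi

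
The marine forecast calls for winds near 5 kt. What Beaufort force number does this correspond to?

Beaufort force 2

5 kt lies in the Beaufort 2 band (light breeze, 4–6 kt).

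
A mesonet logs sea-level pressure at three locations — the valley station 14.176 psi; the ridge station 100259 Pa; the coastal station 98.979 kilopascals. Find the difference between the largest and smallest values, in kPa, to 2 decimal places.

the valley station: 14.176 psi = 97.7401 kPa.
the ridge station: 100259 Pa = 100.2590 kPa.
Spread: 100.2590 − 97.7401 = 2.52 kPa.

2.52 kPa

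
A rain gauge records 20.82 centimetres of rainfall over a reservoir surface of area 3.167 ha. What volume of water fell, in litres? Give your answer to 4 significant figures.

Depth: 20.82 cm × 10 = 208.2 mm.
Area: 3.167 ha = 31670 m².
1 mm over 1 m² is 1 L, so volume = 208.2 × 31670 = 6593694 L ≈ 6594000 L.

6594000 litres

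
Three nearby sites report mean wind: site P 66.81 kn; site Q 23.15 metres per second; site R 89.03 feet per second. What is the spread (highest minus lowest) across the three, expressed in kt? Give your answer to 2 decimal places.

site Q: 23.15 m/s = 45.0000 kt.
site R: 89.03 ft/s = 52.7488 kt.
Spread: 66.8100 − 45.0000 = 21.81 kt.

21.81 kt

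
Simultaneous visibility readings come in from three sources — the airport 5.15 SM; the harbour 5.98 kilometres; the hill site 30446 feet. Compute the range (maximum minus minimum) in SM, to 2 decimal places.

the harbour: 5.98 km = 3.7158 SM.
the hill site: 30446 ft = 5.7663 SM.
Spread: 5.7663 − 3.7158 = 2.05 SM.

2.05 SM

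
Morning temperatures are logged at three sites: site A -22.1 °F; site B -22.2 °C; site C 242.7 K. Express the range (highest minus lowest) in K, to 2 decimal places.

site A: -22.1 °F = -30.056 °C.
site C: 242.7 K = -30.450 °C.
Spread: (-22.200) − (-30.450) = 8.250 °C.

8.25 K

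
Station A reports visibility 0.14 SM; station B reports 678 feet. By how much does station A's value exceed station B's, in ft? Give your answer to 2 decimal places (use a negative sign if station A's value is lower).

station A: 0.14 SM = 739.2000 ft.
Difference: 739.2000 − 678.0000 = 61.20 ft.

61.20 ft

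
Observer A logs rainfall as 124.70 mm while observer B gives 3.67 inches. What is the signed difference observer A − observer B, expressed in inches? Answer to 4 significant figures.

1.239 in

observer A: 124.70 mm = 4.90945 in.
Difference: 4.90945 − 3.67000 = 1.239 in.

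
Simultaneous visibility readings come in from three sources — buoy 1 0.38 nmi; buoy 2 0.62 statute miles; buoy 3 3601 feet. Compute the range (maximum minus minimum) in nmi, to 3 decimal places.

buoy 2: 0.62 SM = 0.53877 nmi.
buoy 3: 3601 ft = 0.59265 nmi.
Spread: 0.59265 − 0.38000 = 0.213 nmi.

0.213 nmi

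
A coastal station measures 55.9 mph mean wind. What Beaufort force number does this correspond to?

Beaufort force 10

55.9 mph = 25.0 m/s, which is Beaufort 10 (storm, 24.5–28.4 m/s).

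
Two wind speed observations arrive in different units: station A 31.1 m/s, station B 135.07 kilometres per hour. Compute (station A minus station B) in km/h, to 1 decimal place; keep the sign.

-23.1 km/h

station A: 31.1 m/s = 111.960 km/h.
Difference: 111.960 − 135.070 = -23.1 km/h.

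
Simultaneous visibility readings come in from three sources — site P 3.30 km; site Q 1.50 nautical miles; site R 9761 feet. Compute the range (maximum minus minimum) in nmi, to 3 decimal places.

site P: 3.30 km = 1.78186 nmi.
site R: 9761 ft = 1.60645 nmi.
Spread: 1.78186 − 1.50000 = 0.282 nmi.

0.282 nmi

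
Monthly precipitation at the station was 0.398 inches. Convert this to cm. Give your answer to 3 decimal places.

1 in = 2.54 cm, so 0.398 × 2.54 = 1.011 cm.

1.011 cm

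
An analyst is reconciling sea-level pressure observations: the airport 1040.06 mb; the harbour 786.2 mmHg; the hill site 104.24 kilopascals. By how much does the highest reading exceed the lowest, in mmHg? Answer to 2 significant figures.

6.1 mmHg

the airport: 1040.06 mb = 780.109 mmHg.
the hill site: 104.24 kPa = 781.864 mmHg.
Spread: 786.200 − 780.109 = 6.1 mmHg.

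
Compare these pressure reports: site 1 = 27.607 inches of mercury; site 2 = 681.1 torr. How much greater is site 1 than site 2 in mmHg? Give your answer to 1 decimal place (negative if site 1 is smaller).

20.1 mmHg

site 1: 27.607 inHg = 701.218 mmHg.
Difference: 701.218 − 681.100 = 20.1 mmHg.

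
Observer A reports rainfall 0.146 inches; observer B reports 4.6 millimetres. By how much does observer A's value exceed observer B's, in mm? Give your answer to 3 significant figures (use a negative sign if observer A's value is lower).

observer A: 0.146 in = 3.70840 mm.
Difference: 3.70840 − 4.60000 = -0.892 mm.

-0.892 mm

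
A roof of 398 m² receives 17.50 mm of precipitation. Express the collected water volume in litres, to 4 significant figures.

1 mm over 1 m² is 1 L, so volume = 17.5 × 398 = 6965 L.

6965 litres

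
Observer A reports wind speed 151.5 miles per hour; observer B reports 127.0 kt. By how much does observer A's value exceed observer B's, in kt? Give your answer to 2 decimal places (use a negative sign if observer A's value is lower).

4.65 kt

observer A: 151.5 mph = 131.6499 kt.
Difference: 131.6499 − 127.0000 = 4.65 kt.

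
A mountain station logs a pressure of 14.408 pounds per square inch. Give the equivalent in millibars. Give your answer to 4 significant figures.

1 psi = 68.9476 mb, so 14.408 × 68.9476 = 993.4 mb.

993.4 mb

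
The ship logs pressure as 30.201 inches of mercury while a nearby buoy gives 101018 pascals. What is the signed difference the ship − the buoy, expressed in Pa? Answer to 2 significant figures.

1300 Pa

the ship: 30.201 inHg = 102272.33 Pa.
Difference: 102272.33 − 101018.00 = 1300 Pa.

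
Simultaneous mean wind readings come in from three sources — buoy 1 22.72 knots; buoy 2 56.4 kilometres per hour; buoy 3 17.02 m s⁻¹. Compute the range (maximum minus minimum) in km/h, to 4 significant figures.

19.19 km/h

buoy 1: 22.72 kt = 42.0774 km/h.
buoy 3: 17.02 m/s = 61.2720 km/h.
Spread: 61.2720 − 42.0774 = 19.19 km/h.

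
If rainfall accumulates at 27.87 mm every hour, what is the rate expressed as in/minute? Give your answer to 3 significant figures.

27.87 mm/hour × 0.0393701 in/mm × 0.0166667 hour/minute = 0.0183 in/minute.

0.0183 in/minute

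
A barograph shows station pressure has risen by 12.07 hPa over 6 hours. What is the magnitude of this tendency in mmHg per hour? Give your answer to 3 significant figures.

12.07 hPa / 6 h × 0.750062 mmHg/hPa = 1.51 mmHg/h.

1.51 mmHg per hour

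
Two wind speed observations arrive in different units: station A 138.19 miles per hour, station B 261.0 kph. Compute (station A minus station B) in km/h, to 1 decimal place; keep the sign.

station A: 138.19 mph = 222.395 km/h.
Difference: 222.395 − 261.000 = -38.6 km/h.

-38.6 km/h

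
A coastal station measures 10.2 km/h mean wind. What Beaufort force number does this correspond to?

10.2 km/h = 2.8 m/s, which is Beaufort 2 (light breeze, 1.6–3.3 m/s).

Beaufort force 2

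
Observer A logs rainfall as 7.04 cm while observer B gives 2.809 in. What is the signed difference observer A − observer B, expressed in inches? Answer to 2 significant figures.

-0.037 in

observer A: 7.04 cm = 2.77165 in.
Difference: 2.77165 − 2.80900 = -0.037 in.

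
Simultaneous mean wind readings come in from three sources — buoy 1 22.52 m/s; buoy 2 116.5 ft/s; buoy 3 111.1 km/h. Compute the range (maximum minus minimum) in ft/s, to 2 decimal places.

buoy 1: 22.52 m/s = 73.8845 ft/s.
buoy 3: 111.1 km/h = 101.2504 ft/s.
Spread: 116.5000 − 73.8845 = 42.62 ft/s.

42.62 ft/s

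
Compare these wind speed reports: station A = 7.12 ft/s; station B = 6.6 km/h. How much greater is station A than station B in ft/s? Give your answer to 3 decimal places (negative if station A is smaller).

station B: 6.6 km/h = 6.01487 ft/s.
Difference: 7.12000 − 6.01487 = 1.105 ft/s.

1.105 ft/s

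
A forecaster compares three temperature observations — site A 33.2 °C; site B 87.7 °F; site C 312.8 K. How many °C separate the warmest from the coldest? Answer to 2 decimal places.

8.71 °C

site B: 87.7 °F = 30.944 °C.
site C: 312.8 K = 39.650 °C.
Spread: 39.650 − 30.944 = 8.706 °C.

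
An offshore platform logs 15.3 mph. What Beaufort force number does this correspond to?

Beaufort force 4

15.3 mph = 6.8 m/s, which is Beaufort 4 (moderate breeze, 5.5–7.9 m/s).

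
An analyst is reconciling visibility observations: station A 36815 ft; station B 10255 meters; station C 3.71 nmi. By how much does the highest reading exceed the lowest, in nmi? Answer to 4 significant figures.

2.349 nmi

station A: 36815 ft = 6.05897 nmi.
station B: 10255 m = 5.53726 nmi.
Spread: 6.05897 − 3.71000 = 2.349 nmi.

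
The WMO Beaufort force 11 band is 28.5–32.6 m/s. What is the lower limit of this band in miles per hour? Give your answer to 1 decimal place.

63.8 mph

28.5–32.6 m/s × 2.237 = 63.8–72.9 mph.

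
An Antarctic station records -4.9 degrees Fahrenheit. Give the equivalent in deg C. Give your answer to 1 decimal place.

-20.5 °C

°C = (°F − 32) × 5/9 = (-4.9 − 32) / 1.8 = -20.5 °C.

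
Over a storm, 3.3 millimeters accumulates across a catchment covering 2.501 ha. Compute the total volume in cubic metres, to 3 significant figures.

82.5 cubic metres

Area: 2.501 ha = 25010 m².
1 mm over 1 m² is 1 L, so volume = 3.3 × 25010 = 82533 L = 82.5 m³.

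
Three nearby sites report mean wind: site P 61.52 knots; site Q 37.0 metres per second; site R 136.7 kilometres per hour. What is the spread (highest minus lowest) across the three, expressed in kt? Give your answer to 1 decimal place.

site Q: 37.0 m/s = 71.922 kt.
site R: 136.7 km/h = 73.812 kt.
Spread: 73.812 − 61.520 = 12.3 kt.

12.3 kt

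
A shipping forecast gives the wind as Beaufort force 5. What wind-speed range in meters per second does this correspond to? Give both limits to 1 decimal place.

8.0 to 10.7 m/s

Beaufort 5 (fresh breeze) spans 8.0–10.7 m/s.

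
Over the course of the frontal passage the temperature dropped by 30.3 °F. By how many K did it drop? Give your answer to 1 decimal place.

Converting a difference, only the 9/5 scale factor applies: ΔK = 30.3 × 0.5556 = 16.8 K.

16.8 K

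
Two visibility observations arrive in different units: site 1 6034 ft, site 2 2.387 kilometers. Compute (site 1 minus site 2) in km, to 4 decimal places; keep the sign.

-0.5478 km

site 1: 6034 ft = 1.839163 km.
Difference: 1.839163 − 2.387000 = -0.5478 km.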